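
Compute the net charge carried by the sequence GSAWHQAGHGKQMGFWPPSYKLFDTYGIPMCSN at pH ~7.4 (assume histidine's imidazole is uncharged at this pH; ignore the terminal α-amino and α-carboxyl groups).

The side chains ionized at physiological pH are Lys/Arg (+1) and Asp/Glu (−1); with His treated as neutral, nothing else contributes.
Positive (K, R): K11, K21 → +2.
Negative (D, E): D24 → −1.
Net charge = (+2) + (−1) = +1.

+1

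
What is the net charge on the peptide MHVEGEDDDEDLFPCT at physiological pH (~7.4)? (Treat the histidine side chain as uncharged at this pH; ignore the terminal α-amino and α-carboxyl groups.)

-7

Near pH 7.4, K and R contribute +1 each, D and E contribute −1 each, and every other side chain (His included, as stated) is uncharged.
Positive (K, R): none → +0.
Negative (D, E): E4, E6, D7, D8, D9, E10, D11 → −7.
Net charge = (+0) + (−7) = −7.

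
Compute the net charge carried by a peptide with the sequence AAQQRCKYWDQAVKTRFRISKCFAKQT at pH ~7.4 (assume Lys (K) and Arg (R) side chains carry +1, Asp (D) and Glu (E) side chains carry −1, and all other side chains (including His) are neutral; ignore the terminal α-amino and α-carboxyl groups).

Positive (K, R): R5, K7, K14, R16, R18, K21, K25 → +7.
Negative (D, E): D10 → −1.
Net charge = (+7) + (−1) = +6.

+6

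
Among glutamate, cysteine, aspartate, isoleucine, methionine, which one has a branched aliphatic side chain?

isoleucine

V, L, and I make up the branched-chain aliphatic group.
Of the listed options, only isoleucine belongs to this group.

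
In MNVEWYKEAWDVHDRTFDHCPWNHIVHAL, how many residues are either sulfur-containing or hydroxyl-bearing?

4

Sulfur-containing: C, M. Hydroxyl-bearing: S, T, Y.
Sulfur-containing residues here: M1, C20 (2).
Hydroxyl-bearing residues here: Y6, T16 (2).
The two groups share no amino acid, so total = 2 + 2 = 4.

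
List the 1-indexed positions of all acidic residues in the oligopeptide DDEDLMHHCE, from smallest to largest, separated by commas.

1, 2, 3, 4, 10

The acidic residues are Asp (D) and Glu (E), whose side chains end in a carboxylate group.
Matching residues: D1, D2, E3, D4, E10.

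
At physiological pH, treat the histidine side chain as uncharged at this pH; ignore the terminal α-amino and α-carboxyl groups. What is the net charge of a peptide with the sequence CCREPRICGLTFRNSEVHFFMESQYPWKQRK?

+3

Near pH 7.4, K and R contribute +1 each, D and E contribute −1 each, and every other side chain (His included, as stated) is uncharged.
Positive (K, R): R3, R6, R13, K28, R30, K31 → +6.
Negative (D, E): E4, E16, E22 → −3.
Net charge = (+6) + (−3) = +3.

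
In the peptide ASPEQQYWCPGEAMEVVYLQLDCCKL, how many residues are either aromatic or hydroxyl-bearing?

Aromatic: F, W, Y. Hydroxyl-bearing: S, T, Y.
Aromatic residues here: Y7, W8, Y18 (3).
Hydroxyl-bearing residues here: S2, Y7, Y18 (3).
Y is in both groups, so the 2 Y residues must not be double-counted.
Total = 3 + 3 − 2 = 4.

4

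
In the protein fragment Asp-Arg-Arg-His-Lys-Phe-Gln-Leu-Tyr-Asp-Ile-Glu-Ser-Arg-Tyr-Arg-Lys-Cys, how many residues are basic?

7

Lysine (K), arginine (R), and histidine (H) have basic, nitrogen-containing side chains.
Matching residues: Arg2, Arg3, His4, Lys5, Arg14, Arg16, Lys17.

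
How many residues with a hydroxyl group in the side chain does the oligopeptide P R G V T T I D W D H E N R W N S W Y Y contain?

5

S, T, and Y are the three residues with a side-chain hydroxyl.
Matching residues: T5, T6, S17, Y19, Y20.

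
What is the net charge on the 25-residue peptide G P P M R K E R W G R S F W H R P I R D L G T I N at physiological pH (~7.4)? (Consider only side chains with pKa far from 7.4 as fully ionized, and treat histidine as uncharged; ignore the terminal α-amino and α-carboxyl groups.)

Near pH 7.4, K and R contribute +1 each, D and E contribute −1 each, and every other side chain (His included, as stated) is uncharged.
Positive (K, R): R5, K6, R8, R11, R16, R19 → +6.
Negative (D, E): E7, D20 → −2.
Net charge = (+6) + (−2) = +4.

+4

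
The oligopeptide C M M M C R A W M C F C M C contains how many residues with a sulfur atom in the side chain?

Only Cys (C) and Met (M) have a sulfur atom in the side chain.
Matching residues: C1, M2, M3, M4, C5, M9, C10, C12, M13, C14.

10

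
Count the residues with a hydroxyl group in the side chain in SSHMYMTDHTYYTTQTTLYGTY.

14

The –OH-bearing residues are Ser, Thr (aliphatic alcohols), and Tyr (phenol).
Matching residues: S1, S2, Y5, T7, T10, Y11, Y12, T13, T14, T16, T17, Y19, T21, Y22.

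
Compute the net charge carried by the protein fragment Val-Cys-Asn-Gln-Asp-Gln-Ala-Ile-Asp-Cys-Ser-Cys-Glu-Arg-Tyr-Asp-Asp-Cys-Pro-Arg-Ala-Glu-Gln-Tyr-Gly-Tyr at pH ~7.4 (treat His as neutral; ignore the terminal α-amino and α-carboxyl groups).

-4

The side chains ionized at physiological pH are Lys/Arg (+1) and Asp/Glu (−1); with His treated as neutral, nothing else contributes.
Positive (K, R): Arg14, Arg20 → +2.
Negative (D, E): Asp5, Asp9, Glu13, Asp16, Asp17, Glu22 → −6.
Net charge = (+2) + (−6) = −4.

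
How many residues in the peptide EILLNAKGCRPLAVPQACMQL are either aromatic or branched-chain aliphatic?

6

Aromatic: F, W, Y. Branched-chain aliphatic: I, L, V.
Aromatic residues here: none (0).
Branched-chain aliphatic residues here: I2, L3, L4, L12, V14, L21 (6).
The two groups share no amino acid, so total = 0 + 6 = 6.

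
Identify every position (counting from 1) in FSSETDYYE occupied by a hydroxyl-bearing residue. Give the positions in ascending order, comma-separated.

S, T, and Y are the three residues with a side-chain hydroxyl.
Matching residues: S2, S3, T5, Y7, Y8.

2, 3, 5, 7, 8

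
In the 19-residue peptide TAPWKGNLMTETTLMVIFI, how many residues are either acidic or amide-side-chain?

2

Acidic: D, E. Amide-side-chain: N, Q.
Acidic residues here: E11 (1).
Amide-side-chain residues here: N7 (1).
The two groups share no amino acid, so total = 1 + 1 = 2.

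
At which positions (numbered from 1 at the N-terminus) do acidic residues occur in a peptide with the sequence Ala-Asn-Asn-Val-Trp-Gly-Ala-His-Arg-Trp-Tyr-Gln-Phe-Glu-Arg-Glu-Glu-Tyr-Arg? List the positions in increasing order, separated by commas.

Only D (aspartate) and E (glutamate) carry a side-chain carboxylic acid.
Matching residues: Glu14, Glu16, Glu17.

14, 16, 17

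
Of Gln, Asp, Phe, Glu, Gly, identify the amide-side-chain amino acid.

Gln

The amide-side-chain residues are Asn (N) and Gln (Q).
Of the listed options, only Gln belongs to this group.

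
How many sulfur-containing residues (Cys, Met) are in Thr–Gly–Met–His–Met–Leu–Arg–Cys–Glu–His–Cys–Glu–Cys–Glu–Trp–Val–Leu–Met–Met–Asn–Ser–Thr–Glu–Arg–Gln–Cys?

Matching residues: Met3, Met5, Cys8, Cys11, Cys13, Met18, Met19, Cys26.

8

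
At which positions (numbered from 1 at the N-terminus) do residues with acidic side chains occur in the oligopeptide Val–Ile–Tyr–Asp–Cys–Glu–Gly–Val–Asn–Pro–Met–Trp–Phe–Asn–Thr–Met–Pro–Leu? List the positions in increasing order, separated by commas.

4, 6

Only D (aspartate) and E (glutamate) carry a side-chain carboxylic acid.
Matching residues: Asp4, Glu6.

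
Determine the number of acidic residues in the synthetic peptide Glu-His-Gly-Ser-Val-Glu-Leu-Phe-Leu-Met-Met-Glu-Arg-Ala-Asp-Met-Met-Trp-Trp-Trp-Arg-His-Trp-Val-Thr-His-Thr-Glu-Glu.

6

The acidic residues are Asp (D) and Glu (E), whose side chains end in a carboxylate group.
Matching residues: Glu1, Glu6, Glu12, Asp15, Glu28, Glu29.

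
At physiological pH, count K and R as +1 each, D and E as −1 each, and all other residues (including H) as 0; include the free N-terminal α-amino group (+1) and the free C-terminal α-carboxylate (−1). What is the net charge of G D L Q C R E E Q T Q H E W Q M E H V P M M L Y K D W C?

-4

Positive (K, R): R6, K25 → +2.
Negative (D, E): D2, E7, E8, E13, E17, D26 → −6.
The N-terminus (+1) and C-terminus (−1) cancel.
Net charge = (+2) + (−6) = −4.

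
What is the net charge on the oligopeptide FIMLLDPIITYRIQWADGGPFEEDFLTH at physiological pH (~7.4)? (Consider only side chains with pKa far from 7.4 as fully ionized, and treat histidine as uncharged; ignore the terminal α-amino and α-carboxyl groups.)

The side chains ionized at physiological pH are Lys/Arg (+1) and Asp/Glu (−1); with His treated as neutral, nothing else contributes.
Positive (K, R): R12 → +1.
Negative (D, E): D6, D17, E22, E23, D24 → −5.
Net charge = (+1) + (−5) = −4.

-4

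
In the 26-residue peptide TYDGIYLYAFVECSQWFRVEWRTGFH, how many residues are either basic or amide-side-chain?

Basic: H, K, R. Amide-side-chain: N, Q.
Basic residues here: R18, R22, H26 (3).
Amide-side-chain residues here: Q15 (1).
The two groups share no amino acid, so total = 3 + 1 = 4.

4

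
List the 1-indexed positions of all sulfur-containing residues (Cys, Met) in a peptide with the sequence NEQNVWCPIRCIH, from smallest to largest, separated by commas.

7, 11

Matching residues: C7, C11.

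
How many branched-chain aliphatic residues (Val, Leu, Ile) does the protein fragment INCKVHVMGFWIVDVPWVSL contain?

Matching residues: I1, V5, V7, I12, V13, V15, V18, L20.

8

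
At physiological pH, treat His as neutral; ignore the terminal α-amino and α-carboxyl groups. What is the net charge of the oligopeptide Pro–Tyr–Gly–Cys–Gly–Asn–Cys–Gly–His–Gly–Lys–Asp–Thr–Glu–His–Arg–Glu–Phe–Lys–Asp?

The side chains ionized at physiological pH are Lys/Arg (+1) and Asp/Glu (−1); with His treated as neutral, nothing else contributes.
Positive (K, R): Lys11, Arg16, Lys19 → +3.
Negative (D, E): Asp12, Glu14, Glu17, Asp20 → −4.
Net charge = (+3) + (−4) = −1.

-1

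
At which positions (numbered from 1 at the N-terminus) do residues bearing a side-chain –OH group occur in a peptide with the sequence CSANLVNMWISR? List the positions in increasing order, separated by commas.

2, 11

The –OH-bearing residues are Ser, Thr (aliphatic alcohols), and Tyr (phenol).
Matching residues: S2, S11.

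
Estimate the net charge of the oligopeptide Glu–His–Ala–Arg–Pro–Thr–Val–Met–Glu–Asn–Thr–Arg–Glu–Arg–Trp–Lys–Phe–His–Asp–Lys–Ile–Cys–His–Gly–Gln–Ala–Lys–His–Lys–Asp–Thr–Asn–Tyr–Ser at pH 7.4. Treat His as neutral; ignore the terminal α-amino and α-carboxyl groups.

+2

At pH ~7.4 the Lys and Arg side chains are protonated (+1), the Asp and Glu side chains are deprotonated (−1), and with His taken as neutral all other side chains carry no charge.
Positive (K, R): Arg4, Arg12, Arg14, Lys16, Lys20, Lys27, Lys29 → +7.
Negative (D, E): Glu1, Glu9, Glu13, Asp19, Asp30 → −5.
Net charge = (+7) + (−5) = +2.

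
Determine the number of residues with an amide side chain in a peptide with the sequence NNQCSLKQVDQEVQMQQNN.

10

The amide-side-chain residues are Asn (N) and Gln (Q).
Matching residues: N1, N2, Q3, Q8, Q11, Q14, Q16, Q17, N18, N19.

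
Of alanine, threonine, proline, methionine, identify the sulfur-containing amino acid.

Only Cys (C) and Met (M) have a sulfur atom in the side chain.
Of the listed options, only methionine belongs to this group.

methionine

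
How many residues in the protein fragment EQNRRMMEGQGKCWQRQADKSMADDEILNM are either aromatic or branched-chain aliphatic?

3

Aromatic: F, W, Y. Branched-chain aliphatic: I, L, V.
Aromatic residues here: W14 (1).
Branched-chain aliphatic residues here: I27, L28 (2).
The two groups share no amino acid, so total = 1 + 2 = 3.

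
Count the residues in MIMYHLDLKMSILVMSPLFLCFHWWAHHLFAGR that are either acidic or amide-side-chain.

Acidic: D, E. Amide-side-chain: N, Q.
Acidic residues here: D7 (1).
Amide-side-chain residues here: none (0).
The two groups share no amino acid, so total = 1 + 0 = 1.

1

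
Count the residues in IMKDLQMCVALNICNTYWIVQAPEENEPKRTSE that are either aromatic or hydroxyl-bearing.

Aromatic: F, W, Y. Hydroxyl-bearing: S, T, Y.
Aromatic residues here: Y17, W18 (2).
Hydroxyl-bearing residues here: T16, Y17, T31, S32 (4).
Y is in both groups, so the 1 Y residue must not be double-counted.
Total = 2 + 4 − 1 = 5.

5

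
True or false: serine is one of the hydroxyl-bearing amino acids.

S, T, and Y are the three residues with a side-chain hydroxyl.
Serine is in this group.

True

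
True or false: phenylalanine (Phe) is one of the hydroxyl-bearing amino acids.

S, T, and Y are the three residues with a side-chain hydroxyl.
Phenylalanine is not in this group.

False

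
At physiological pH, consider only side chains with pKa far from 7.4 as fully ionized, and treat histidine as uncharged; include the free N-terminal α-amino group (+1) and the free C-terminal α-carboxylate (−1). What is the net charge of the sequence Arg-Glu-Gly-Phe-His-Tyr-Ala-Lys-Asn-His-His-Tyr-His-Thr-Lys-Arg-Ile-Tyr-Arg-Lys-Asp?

+4

The side chains ionized at physiological pH are Lys/Arg (+1) and Asp/Glu (−1); with His treated as neutral, nothing else contributes.
Positive (K, R): Arg1, Lys8, Lys15, Arg16, Arg19, Lys20 → +6.
Negative (D, E): Glu2, Asp21 → −2.
The N-terminus (+1) and C-terminus (−1) cancel.
Net charge = (+6) + (−2) = +4.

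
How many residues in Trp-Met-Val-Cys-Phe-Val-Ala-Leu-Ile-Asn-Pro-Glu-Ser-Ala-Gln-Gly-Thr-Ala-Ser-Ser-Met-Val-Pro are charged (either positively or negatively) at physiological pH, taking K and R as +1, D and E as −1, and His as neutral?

Charged side chains at pH ~7.4: K, R (positive); D, E (negative).
Matching residues: Glu12.

1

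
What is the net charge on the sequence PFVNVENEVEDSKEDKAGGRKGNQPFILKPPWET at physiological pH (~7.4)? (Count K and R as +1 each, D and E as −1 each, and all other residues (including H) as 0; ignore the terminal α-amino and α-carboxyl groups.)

Positive (K, R): K13, K16, R20, K21, K29 → +5.
Negative (D, E): E6, E8, E10, D11, E14, D15, E33 → −7.
Net charge = (+5) + (−7) = −2.

-2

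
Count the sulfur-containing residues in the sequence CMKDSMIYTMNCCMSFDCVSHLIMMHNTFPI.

10

Cysteine (C, thiol) and methionine (M, thioether) are the two sulfur-containing amino acids.
Matching residues: C1, M2, M6, M10, C12, C13, M14, C18, M24, M25.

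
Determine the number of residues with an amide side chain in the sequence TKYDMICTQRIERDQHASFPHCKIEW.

2

Asparagine (N) and glutamine (Q) have uncharged amide side chains.
Matching residues: Q9, Q15.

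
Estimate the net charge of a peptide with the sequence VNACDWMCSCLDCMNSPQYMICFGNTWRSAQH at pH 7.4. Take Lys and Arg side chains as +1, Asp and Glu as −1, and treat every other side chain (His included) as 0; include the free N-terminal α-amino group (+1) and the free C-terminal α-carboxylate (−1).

-1

Positive (K, R): R28 → +1.
Negative (D, E): D5, D12 → −2.
The N-terminus (+1) and C-terminus (−1) cancel.
Net charge = (+1) + (−2) = −1.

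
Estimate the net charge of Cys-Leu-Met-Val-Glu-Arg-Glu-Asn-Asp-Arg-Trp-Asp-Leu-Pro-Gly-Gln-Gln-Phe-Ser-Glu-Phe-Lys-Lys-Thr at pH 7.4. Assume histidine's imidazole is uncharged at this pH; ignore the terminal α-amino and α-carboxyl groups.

The side chains ionized at physiological pH are Lys/Arg (+1) and Asp/Glu (−1); with His treated as neutral, nothing else contributes.
Positive (K, R): Arg6, Arg10, Lys22, Lys23 → +4.
Negative (D, E): Glu5, Glu7, Asp9, Asp12, Glu20 → −5.
Net charge = (+4) + (−5) = −1.

-1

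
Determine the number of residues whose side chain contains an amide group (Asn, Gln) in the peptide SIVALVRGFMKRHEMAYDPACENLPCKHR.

Matching residues: N23.

1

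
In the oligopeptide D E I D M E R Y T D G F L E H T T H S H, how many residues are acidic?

6

Aspartate (D) and glutamate (E) have carboxylic-acid side chains and are the acidic amino acids.
Matching residues: D1, E2, D4, E6, D10, E14.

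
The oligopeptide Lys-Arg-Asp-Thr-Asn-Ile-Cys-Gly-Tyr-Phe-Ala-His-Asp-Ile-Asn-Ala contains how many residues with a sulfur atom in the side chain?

1

The sulfur-bearing residues are cysteine (–SH) and methionine (–S–CH₃).
Matching residues: Cys7.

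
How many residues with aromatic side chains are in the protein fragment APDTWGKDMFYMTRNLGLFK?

Phenylalanine (F), tryptophan (W), and tyrosine (Y) have aromatic ring side chains.
Matching residues: W5, F10, Y11, F19.

4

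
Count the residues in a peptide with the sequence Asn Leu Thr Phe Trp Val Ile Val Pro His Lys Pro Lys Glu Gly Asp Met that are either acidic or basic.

Acidic: D, E. Basic: H, K, R.
Acidic residues here: Glu14, Asp16 (2).
Basic residues here: His10, Lys11, Lys13 (3).
The two groups share no amino acid, so total = 2 + 3 = 5.

5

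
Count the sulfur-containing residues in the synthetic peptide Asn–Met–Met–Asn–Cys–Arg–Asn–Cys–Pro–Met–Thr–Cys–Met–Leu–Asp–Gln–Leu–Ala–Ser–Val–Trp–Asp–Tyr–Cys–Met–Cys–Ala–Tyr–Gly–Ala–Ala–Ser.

The sulfur-bearing residues are cysteine (–SH) and methionine (–S–CH₃).
Matching residues: Met2, Met3, Cys5, Cys8, Met10, Cys12, Met13, Cys24, Met25, Cys26.

10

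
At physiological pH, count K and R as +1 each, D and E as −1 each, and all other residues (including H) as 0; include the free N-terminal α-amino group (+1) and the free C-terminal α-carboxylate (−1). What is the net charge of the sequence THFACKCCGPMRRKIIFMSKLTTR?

+6

Positive (K, R): K6, R12, R13, K14, K20, R24 → +6.
Negative (D, E): none → −0.
The N-terminus (+1) and C-terminus (−1) cancel.
Net charge = (+6) + (−0) = +6.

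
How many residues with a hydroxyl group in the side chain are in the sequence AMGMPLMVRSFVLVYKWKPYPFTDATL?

5

S, T, and Y are the three residues with a side-chain hydroxyl.
Matching residues: S10, Y15, Y20, T23, T26.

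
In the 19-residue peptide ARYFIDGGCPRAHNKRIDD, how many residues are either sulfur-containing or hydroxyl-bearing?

2

Sulfur-containing: C, M. Hydroxyl-bearing: S, T, Y.
Sulfur-containing residues here: C9 (1).
Hydroxyl-bearing residues here: Y3 (1).
The two groups share no amino acid, so total = 1 + 1 = 2.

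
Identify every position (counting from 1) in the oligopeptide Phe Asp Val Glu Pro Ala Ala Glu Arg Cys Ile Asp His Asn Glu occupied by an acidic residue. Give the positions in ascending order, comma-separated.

2, 4, 8, 12, 15

The acidic residues are Asp (D) and Glu (E), whose side chains end in a carboxylate group.
Matching residues: Asp2, Glu4, Glu8, Asp12, Glu15.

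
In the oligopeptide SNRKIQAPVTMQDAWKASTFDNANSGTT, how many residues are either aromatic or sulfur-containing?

3

Aromatic: F, W, Y. Sulfur-containing: C, M.
Aromatic residues here: W15, F20 (2).
Sulfur-containing residues here: M11 (1).
The two groups share no amino acid, so total = 2 + 1 = 3.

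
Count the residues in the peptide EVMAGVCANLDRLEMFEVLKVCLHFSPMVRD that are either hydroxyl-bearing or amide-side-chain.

Hydroxyl-bearing: S, T, Y. Amide-side-chain: N, Q.
Hydroxyl-bearing residues here: S26 (1).
Amide-side-chain residues here: N9 (1).
The two groups share no amino acid, so total = 1 + 1 = 2.

2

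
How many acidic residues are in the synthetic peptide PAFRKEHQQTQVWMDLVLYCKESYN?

The acidic residues are Asp (D) and Glu (E), whose side chains end in a carboxylate group.
Matching residues: E6, D15, E22.

3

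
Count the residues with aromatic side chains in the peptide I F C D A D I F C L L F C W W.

5

F, W, and Y each carry an aromatic ring on the side chain.
Matching residues: F2, F8, F12, W14, W15.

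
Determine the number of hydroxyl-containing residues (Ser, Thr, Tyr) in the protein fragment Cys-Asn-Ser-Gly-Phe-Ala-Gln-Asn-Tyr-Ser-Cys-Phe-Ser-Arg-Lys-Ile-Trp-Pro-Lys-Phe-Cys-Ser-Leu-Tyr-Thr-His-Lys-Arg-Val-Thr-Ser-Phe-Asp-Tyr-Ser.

Matching residues: Ser3, Tyr9, Ser10, Ser13, Ser22, Tyr24, Thr25, Thr30, Ser31, Tyr34, Ser35.

11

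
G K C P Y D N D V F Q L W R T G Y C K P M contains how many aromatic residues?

4

The aromatic amino acids are Phe (F, benzyl), Trp (W, indole), and Tyr (Y, phenol).
Matching residues: Y5, F10, W13, Y17.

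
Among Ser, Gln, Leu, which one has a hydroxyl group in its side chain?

Ser

Serine (S), threonine (T), and tyrosine (Y) each carry a hydroxyl group on the side chain.
Of the listed options, only Ser belongs to this group.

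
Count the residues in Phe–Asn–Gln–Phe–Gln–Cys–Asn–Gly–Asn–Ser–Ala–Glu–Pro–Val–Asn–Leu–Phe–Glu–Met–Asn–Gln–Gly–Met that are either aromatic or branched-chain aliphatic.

Aromatic: F, W, Y. Branched-chain aliphatic: I, L, V.
Aromatic residues here: Phe1, Phe4, Phe17 (3).
Branched-chain aliphatic residues here: Val14, Leu16 (2).
The two groups share no amino acid, so total = 3 + 2 = 5.

5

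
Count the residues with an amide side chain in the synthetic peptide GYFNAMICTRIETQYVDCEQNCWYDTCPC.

4

Asparagine (N) and glutamine (Q) have uncharged amide side chains.
Matching residues: N4, Q14, Q20, N21.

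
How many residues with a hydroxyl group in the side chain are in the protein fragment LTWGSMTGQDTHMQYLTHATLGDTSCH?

9

The –OH-bearing residues are Ser, Thr (aliphatic alcohols), and Tyr (phenol).
Matching residues: T2, S5, T7, T11, Y15, T17, T20, T24, S25.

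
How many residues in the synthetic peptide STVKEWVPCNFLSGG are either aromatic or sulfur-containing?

Aromatic: F, W, Y. Sulfur-containing: C, M.
Aromatic residues here: W6, F11 (2).
Sulfur-containing residues here: C9 (1).
The two groups share no amino acid, so total = 2 + 1 = 3.

3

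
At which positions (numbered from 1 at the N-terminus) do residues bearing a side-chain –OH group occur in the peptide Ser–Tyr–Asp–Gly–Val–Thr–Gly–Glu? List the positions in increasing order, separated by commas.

S, T, and Y are the three residues with a side-chain hydroxyl.
Matching residues: Ser1, Tyr2, Thr6.

1, 2, 6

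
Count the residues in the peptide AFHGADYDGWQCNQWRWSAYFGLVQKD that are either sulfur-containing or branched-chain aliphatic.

3

Sulfur-containing: C, M. Branched-chain aliphatic: I, L, V.
Sulfur-containing residues here: C12 (1).
Branched-chain aliphatic residues here: L23, V24 (2).
The two groups share no amino acid, so total = 1 + 2 = 3.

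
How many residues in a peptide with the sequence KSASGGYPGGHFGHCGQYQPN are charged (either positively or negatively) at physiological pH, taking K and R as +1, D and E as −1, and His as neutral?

1

Charged side chains at pH ~7.4: K, R (positive); D, E (negative).
Matching residues: K1.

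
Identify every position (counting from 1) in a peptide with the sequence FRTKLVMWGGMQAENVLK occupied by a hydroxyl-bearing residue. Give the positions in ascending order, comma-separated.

3

S, T, and Y are the three residues with a side-chain hydroxyl.
Matching residues: T3.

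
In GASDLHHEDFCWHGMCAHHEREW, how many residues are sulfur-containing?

3

The sulfur-bearing residues are cysteine (–SH) and methionine (–S–CH₃).
Matching residues: C11, M15, C16.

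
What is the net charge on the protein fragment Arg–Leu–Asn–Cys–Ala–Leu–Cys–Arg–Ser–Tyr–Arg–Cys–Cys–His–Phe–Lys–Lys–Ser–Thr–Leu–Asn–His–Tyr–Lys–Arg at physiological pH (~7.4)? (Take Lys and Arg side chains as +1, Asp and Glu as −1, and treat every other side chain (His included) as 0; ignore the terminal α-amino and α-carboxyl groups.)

Positive (K, R): Arg1, Arg8, Arg11, Lys16, Lys17, Lys24, Arg25 → +7.
Negative (D, E): none → −0.
Net charge = (+7) + (−0) = +7.

+7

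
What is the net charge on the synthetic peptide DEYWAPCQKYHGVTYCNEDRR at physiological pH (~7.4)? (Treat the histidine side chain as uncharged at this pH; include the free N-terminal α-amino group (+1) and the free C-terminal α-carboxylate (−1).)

At pH ~7.4 the Lys and Arg side chains are protonated (+1), the Asp and Glu side chains are deprotonated (−1), and with His taken as neutral all other side chains carry no charge.
Positive (K, R): K9, R20, R21 → +3.
Negative (D, E): D1, E2, E18, D19 → −4.
The N-terminus (+1) and C-terminus (−1) cancel.
Net charge = (+3) + (−4) = −1.

-1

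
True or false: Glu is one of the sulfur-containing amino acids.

False

Only Cys (C) and Met (M) have a sulfur atom in the side chain.
Glutamate is not in this group.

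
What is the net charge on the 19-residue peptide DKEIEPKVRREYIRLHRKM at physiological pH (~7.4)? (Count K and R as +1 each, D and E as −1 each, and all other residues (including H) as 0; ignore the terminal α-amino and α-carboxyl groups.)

+3

Positive (K, R): K2, K7, R9, R10, R14, R17, K18 → +7.
Negative (D, E): D1, E3, E5, E11 → −4.
Net charge = (+7) + (−4) = +3.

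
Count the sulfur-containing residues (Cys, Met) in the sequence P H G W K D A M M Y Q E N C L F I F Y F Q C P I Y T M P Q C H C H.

7

Matching residues: M8, M9, C14, C22, M27, C30, C32.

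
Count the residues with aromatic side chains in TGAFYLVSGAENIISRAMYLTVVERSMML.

3

The aromatic amino acids are Phe (F, benzyl), Trp (W, indole), and Tyr (Y, phenol).
Matching residues: F4, Y5, Y19.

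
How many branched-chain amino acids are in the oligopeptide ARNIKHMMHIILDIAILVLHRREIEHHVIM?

12

V, L, and I make up the branched-chain aliphatic group.
Matching residues: I4, I10, I11, L12, I14, I16, L17, V18, L19, I24, V28, I29.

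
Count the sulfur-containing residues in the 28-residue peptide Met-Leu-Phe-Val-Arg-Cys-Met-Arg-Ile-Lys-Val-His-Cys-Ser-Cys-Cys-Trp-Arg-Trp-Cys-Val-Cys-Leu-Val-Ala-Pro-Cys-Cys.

The sulfur-bearing residues are cysteine (–SH) and methionine (–S–CH₃).
Matching residues: Met1, Cys6, Met7, Cys13, Cys15, Cys16, Cys20, Cys22, Cys27, Cys28.

10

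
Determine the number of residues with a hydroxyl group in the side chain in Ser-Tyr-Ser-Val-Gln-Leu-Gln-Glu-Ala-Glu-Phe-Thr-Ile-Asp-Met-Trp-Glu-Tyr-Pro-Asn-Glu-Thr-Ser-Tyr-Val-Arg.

S, T, and Y are the three residues with a side-chain hydroxyl.
Matching residues: Ser1, Tyr2, Ser3, Thr12, Tyr18, Thr22, Ser23, Tyr24.

8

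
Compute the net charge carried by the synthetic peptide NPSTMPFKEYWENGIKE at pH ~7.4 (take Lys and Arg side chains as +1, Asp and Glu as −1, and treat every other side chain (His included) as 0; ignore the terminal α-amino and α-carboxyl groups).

-1

Positive (K, R): K8, K16 → +2.
Negative (D, E): E9, E12, E17 → −3.
Net charge = (+2) + (−3) = −1.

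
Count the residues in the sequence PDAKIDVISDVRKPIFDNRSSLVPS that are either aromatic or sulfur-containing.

Aromatic: F, W, Y. Sulfur-containing: C, M.
Aromatic residues here: F16 (1).
Sulfur-containing residues here: none (0).
The two groups share no amino acid, so total = 1 + 0 = 1.

1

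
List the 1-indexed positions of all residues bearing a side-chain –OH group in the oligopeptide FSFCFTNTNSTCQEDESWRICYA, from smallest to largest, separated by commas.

Serine (S), threonine (T), and tyrosine (Y) each carry a hydroxyl group on the side chain.
Matching residues: S2, T6, T8, S10, T11, S17, Y22.

2, 6, 8, 10, 11, 17, 22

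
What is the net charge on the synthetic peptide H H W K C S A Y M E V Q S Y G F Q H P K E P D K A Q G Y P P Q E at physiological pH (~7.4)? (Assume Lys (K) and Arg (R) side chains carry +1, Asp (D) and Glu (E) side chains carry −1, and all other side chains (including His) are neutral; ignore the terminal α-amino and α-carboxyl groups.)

Positive (K, R): K4, K20, K24 → +3.
Negative (D, E): E10, E21, D23, E32 → −4.
Net charge = (+3) + (−4) = −1.

-1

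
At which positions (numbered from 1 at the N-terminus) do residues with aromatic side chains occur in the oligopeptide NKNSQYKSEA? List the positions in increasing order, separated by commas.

The aromatic amino acids are Phe (F, benzyl), Trp (W, indole), and Tyr (Y, phenol).
Matching residues: Y6.

6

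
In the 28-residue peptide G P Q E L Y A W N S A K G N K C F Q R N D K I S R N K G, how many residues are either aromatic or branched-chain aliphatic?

Aromatic: F, W, Y. Branched-chain aliphatic: I, L, V.
Aromatic residues here: Y6, W8, F17 (3).
Branched-chain aliphatic residues here: L5, I23 (2).
The two groups share no amino acid, so total = 3 + 2 = 5.

5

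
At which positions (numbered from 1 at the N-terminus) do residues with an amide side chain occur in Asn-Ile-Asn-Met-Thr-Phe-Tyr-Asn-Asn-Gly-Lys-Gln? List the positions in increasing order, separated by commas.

1, 3, 8, 9, 12

The amide-side-chain residues are Asn (N) and Gln (Q).
Matching residues: Asn1, Asn3, Asn8, Asn9, Gln12.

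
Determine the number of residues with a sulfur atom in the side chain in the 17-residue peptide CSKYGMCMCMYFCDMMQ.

9

Only Cys (C) and Met (M) have a sulfur atom in the side chain.
Matching residues: C1, M6, C7, M8, C9, M10, C13, M15, M16.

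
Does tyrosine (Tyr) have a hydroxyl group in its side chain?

Serine (S), threonine (T), and tyrosine (Y) each carry a hydroxyl group on the side chain.
Tyrosine is in this group.

Yes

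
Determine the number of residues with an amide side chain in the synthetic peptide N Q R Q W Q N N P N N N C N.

10

Asparagine (N) and glutamine (Q) have uncharged amide side chains.
Matching residues: N1, Q2, Q4, Q6, N7, N8, N10, N11, N12, N14.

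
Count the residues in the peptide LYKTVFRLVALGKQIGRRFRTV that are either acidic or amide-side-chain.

Acidic: D, E. Amide-side-chain: N, Q.
Acidic residues here: none (0).
Amide-side-chain residues here: Q14 (1).
The two groups share no amino acid, so total = 0 + 1 = 1.

1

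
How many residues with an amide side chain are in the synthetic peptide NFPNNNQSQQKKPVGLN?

Only N (asparagine) and Q (glutamine) carry a side-chain carboxamide.
Matching residues: N1, N4, N5, N6, Q7, Q9, Q10, N17.

8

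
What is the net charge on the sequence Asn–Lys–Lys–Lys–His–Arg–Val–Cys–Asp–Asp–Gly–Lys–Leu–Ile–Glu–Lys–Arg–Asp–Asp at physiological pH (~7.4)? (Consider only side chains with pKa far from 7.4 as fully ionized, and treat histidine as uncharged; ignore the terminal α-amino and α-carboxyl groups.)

The side chains ionized at physiological pH are Lys/Arg (+1) and Asp/Glu (−1); with His treated as neutral, nothing else contributes.
Positive (K, R): Lys2, Lys3, Lys4, Arg6, Lys12, Lys16, Arg17 → +7.
Negative (D, E): Asp9, Asp10, Glu15, Asp18, Asp19 → −5.
Net charge = (+7) + (−5) = +2.

+2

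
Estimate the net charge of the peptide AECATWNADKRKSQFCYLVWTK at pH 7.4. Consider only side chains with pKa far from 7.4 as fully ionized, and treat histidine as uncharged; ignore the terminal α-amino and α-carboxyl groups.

The side chains ionized at physiological pH are Lys/Arg (+1) and Asp/Glu (−1); with His treated as neutral, nothing else contributes.
Positive (K, R): K10, R11, K12, K22 → +4.
Negative (D, E): E2, D9 → −2.
Net charge = (+4) + (−2) = +2.

+2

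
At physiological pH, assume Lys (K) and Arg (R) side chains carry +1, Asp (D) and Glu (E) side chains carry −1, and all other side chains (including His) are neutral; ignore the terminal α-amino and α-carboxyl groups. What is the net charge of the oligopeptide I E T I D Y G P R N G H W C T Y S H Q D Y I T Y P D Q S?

-3

Positive (K, R): R9 → +1.
Negative (D, E): E2, D5, D20, D26 → −4.
Net charge = (+1) + (−4) = −3.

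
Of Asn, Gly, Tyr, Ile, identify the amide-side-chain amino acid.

Only N (asparagine) and Q (glutamine) carry a side-chain carboxamide.
Of the listed options, only Asn belongs to this group.

Asn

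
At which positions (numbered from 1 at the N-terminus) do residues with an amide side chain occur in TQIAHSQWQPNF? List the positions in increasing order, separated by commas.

Asparagine (N) and glutamine (Q) have uncharged amide side chains.
Matching residues: Q2, Q7, Q9, N11.

2, 7, 9, 11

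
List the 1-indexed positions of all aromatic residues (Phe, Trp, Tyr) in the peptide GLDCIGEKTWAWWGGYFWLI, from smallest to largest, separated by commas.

Matching residues: W10, W12, W13, Y16, F17, W18.

10, 12, 13, 16, 17, 18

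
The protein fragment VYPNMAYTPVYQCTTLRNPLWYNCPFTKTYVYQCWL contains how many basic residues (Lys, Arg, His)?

2

Matching residues: R17, K28.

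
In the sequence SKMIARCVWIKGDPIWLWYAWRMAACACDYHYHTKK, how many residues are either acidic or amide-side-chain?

2

Acidic: D, E. Amide-side-chain: N, Q.
Acidic residues here: D13, D29 (2).
Amide-side-chain residues here: none (0).
The two groups share no amino acid, so total = 2 + 0 = 2.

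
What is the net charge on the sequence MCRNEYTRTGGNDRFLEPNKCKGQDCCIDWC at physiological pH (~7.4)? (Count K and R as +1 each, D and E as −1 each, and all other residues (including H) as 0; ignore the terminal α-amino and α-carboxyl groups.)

Positive (K, R): R3, R8, R14, K20, K22 → +5.
Negative (D, E): E5, D13, E17, D25, D29 → −5.
Net charge = (+5) + (−5) = 0.

0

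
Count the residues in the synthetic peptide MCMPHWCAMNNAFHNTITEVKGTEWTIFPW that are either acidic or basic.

5

Acidic: D, E. Basic: H, K, R.
Acidic residues here: E19, E24 (2).
Basic residues here: H5, H14, K21 (3).
The two groups share no amino acid, so total = 2 + 3 = 5.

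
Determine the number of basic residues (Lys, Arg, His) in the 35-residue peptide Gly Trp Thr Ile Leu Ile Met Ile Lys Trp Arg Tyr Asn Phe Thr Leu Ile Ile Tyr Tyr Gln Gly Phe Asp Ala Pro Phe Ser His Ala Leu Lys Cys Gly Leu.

4

Matching residues: Lys9, Arg11, His29, Lys32.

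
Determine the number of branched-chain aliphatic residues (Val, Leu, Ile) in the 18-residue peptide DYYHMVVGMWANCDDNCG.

2

Matching residues: V6, V7.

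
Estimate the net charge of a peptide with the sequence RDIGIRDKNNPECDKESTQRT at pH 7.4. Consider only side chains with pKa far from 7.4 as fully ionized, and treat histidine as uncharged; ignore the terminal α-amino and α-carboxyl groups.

The side chains ionized at physiological pH are Lys/Arg (+1) and Asp/Glu (−1); with His treated as neutral, nothing else contributes.
Positive (K, R): R1, R6, K8, K15, R20 → +5.
Negative (D, E): D2, D7, E12, D14, E16 → −5.
Net charge = (+5) + (−5) = 0.

0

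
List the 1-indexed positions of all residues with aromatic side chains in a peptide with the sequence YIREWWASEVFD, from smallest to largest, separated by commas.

F, W, and Y each carry an aromatic ring on the side chain.
Matching residues: Y1, W5, W6, F11.

1, 5, 6, 11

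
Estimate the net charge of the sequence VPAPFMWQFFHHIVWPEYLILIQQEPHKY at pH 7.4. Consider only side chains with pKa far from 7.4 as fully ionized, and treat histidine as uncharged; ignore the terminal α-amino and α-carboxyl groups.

-1

The side chains ionized at physiological pH are Lys/Arg (+1) and Asp/Glu (−1); with His treated as neutral, nothing else contributes.
Positive (K, R): K28 → +1.
Negative (D, E): E17, E25 → −2.
Net charge = (+1) + (−2) = −1.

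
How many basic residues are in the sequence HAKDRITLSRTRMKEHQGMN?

7

The basic amino acids are Lys (K), Arg (R), and His (H).
Matching residues: H1, K3, R5, R10, R12, K14, H16.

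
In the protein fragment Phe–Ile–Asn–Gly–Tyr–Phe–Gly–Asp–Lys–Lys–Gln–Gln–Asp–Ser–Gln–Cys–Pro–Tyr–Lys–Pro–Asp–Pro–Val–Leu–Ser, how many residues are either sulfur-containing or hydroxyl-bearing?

Sulfur-containing: C, M. Hydroxyl-bearing: S, T, Y.
Sulfur-containing residues here: Cys16 (1).
Hydroxyl-bearing residues here: Tyr5, Ser14, Tyr18, Ser25 (4).
The two groups share no amino acid, so total = 1 + 4 = 5.

5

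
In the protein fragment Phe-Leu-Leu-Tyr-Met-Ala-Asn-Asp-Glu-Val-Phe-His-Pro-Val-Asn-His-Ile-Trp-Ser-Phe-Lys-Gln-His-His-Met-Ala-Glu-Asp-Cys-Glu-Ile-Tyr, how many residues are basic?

5

K, R, and H are the three residues with basic side chains (ε-amine, guanidinium, and imidazole respectively).
Matching residues: His12, His16, Lys21, His23, His24.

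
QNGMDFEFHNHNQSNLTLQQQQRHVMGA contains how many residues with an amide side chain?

10

The amide-side-chain residues are Asn (N) and Gln (Q).
Matching residues: Q1, N2, N10, N12, Q13, N15, Q19, Q20, Q21, Q22.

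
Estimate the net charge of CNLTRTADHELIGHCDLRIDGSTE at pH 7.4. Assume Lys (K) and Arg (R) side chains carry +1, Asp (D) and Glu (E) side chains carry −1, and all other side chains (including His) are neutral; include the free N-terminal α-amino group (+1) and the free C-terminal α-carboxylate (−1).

Positive (K, R): R5, R18 → +2.
Negative (D, E): D8, E10, D16, D20, E24 → −5.
The N-terminus (+1) and C-terminus (−1) cancel.
Net charge = (+2) + (−5) = −3.

-3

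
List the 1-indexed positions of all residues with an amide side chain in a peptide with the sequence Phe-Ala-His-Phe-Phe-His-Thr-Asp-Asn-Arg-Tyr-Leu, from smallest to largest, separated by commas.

9

Asparagine (N) and glutamine (Q) have uncharged amide side chains.
Matching residues: Asn9.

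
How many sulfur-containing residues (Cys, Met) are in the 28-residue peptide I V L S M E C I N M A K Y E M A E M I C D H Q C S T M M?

Matching residues: M5, C7, M10, M15, M18, C20, C24, M27, M28.

9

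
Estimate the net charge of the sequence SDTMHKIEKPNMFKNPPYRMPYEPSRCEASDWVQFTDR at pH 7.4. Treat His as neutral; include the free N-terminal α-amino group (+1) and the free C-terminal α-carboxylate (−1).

0

The side chains ionized at physiological pH are Lys/Arg (+1) and Asp/Glu (−1); with His treated as neutral, nothing else contributes.
Positive (K, R): K6, K9, K14, R19, R26, R38 → +6.
Negative (D, E): D2, E8, E23, E28, D31, D37 → −6.
The N-terminus (+1) and C-terminus (−1) cancel.
Net charge = (+6) + (−6) = 0.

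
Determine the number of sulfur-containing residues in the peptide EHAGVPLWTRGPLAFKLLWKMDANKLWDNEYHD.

Only Cys (C) and Met (M) have a sulfur atom in the side chain.
Matching residues: M21.

1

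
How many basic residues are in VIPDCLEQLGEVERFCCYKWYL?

2

The basic amino acids are Lys (K), Arg (R), and His (H).
Matching residues: R14, K19.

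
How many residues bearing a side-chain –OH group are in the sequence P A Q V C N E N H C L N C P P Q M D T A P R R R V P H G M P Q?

1

S, T, and Y are the three residues with a side-chain hydroxyl.
Matching residues: T19.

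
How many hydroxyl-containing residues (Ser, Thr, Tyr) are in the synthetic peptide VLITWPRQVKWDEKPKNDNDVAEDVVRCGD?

Matching residues: T4.

1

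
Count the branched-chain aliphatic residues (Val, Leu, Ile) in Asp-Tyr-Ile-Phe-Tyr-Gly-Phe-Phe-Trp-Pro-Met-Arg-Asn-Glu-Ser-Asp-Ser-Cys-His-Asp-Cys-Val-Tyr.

2

Matching residues: Ile3, Val22.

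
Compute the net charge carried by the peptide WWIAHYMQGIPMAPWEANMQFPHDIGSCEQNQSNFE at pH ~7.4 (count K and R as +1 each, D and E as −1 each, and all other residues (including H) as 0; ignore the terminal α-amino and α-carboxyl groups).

-4

Positive (K, R): none → +0.
Negative (D, E): E16, D24, E29, E36 → −4.
Net charge = (+0) + (−4) = −4.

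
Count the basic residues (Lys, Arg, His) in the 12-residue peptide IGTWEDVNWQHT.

Matching residues: H11.

1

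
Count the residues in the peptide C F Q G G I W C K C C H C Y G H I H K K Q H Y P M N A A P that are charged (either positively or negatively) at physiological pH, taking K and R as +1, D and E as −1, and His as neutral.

Charged side chains at pH ~7.4: K, R (positive); D, E (negative).
Matching residues: K9, K19, K20.

3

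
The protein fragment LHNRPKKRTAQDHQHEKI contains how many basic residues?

8

K, R, and H are the three residues with basic side chains (ε-amine, guanidinium, and imidazole respectively).
Matching residues: H2, R4, K6, K7, R8, H13, H15, K17.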